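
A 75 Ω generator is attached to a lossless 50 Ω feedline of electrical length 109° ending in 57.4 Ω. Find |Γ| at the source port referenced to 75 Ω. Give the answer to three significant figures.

tan(βl) = -2.9
Z_in = Z_0·(Z_L + jZ_0·tanβl)/(Z_0 + jZ_L·tanβl) = 44.7 + j3.81 Ω
Γ_s = (Z_in − Z_s)/(Z_in + Z_s) = (-30.3 + j3.81)/(120 + j3.81), |Γ_s| = 0.255

|Γ| ≈ 0.255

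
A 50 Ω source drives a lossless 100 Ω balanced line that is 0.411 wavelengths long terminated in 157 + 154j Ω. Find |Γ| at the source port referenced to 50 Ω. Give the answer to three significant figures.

|Γ| ≈ 0.589

βl = 2π × 0.411 = 148°
tan(βl) = -0.626
Z_in = Z_0·(Z_L + jZ_0·tanβl)/(Z_0 + jZ_L·tanβl) = 45.3 + j69.2 Ω
Γ_s = (Z_in − Z_s)/(Z_in + Z_s) = (-4.69 + j69.2)/(95.3 + j69.2), |Γ_s| = 0.589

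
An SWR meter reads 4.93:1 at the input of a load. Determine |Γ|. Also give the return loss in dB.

|Γ| ≈ 0.663; return loss ≈ 3.57 dB

|Γ| = (S − 1)/(S + 1) = (4.93 − 1)/(4.93 + 1) = 3.93/5.93
RL = −20·log₁₀|Γ| = −20·log₁₀(0.663)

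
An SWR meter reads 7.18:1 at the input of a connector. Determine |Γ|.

|Γ| ≈ 0.756

|Γ| = (S − 1)/(S + 1) = (7.18 − 1)/(7.18 + 1) = 6.18/8.18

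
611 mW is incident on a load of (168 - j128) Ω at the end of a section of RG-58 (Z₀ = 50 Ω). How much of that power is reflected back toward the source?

|Γ| = |(118 − j128)/(218 − j128)| = 0.689
|Γ|² = 0.474
P_refl = |Γ|²·P_inc = 290 mW, P_del = (1 − |Γ|²)·P_inc = 321 mW

P_reflected ≈ 290 mW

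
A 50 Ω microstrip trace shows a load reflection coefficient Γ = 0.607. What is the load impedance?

Z_L = Z_0·(1 + Γ)/(1 − Γ) = 50·(1.61)/(0.393)

Z_L ≈ 204 Ω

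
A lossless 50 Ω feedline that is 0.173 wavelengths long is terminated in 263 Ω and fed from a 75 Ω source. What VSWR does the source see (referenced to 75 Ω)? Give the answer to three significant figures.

VSWR ≈ 6.96

βl = 2π × 0.173 = 62.3°
tan(βl) = 1.9
Z_in = Z_0·(Z_L + jZ_0·tanβl)/(Z_0 + jZ_L·tanβl) = 12 − j25.1 Ω
Γ_s = (Z_in − Z_s)/(Z_in + Z_s) = (-63 − j25.1)/(87 − j25.1), |Γ_s| = 0.749
VSWR = (1 + |Γ_s|)/(1 − |Γ_s|)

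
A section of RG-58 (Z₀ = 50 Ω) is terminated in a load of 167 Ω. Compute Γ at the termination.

Γ = 0.539

Γ = (Z_L − Z_0)/(Z_L + Z_0) = (167 − 50)/(167 + 50) = 117/217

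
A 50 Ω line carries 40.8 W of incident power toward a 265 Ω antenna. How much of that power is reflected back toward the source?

P_reflected ≈ 19 W

Γ = (265 − 50)/(265 + 50) = 0.683
|Γ|² = 0.466
P_refl = |Γ|²·P_inc = 19 W, P_del = (1 − |Γ|²)·P_inc = 21.8 W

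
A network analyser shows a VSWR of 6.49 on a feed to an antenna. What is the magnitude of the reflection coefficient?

|Γ| ≈ 0.733

|Γ| = (S − 1)/(S + 1) = (6.49 − 1)/(6.49 + 1) = 5.49/7.49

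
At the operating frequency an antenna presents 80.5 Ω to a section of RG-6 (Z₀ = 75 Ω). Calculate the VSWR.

VSWR ≈ 1.07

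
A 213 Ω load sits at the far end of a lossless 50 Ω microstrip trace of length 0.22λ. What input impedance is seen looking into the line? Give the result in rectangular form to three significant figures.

Z_in ≈ 12.1 − j8.99 Ω

βl = 2π × 0.22 = 79.2°
tan(βl) = tan(79.2°) = 5.24
Z_in = Z_0·(Z_L + jZ_0·tanβl)/(Z_0 + jZ_L·tanβl)
     = 50·(213 + j262)/(50 + j1120)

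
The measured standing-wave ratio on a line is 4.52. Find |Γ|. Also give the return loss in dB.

|Γ| = (S − 1)/(S + 1) = (4.52 − 1)/(4.52 + 1) = 3.52/5.52
RL = −20·log₁₀|Γ| = −20·log₁₀(0.638)

|Γ| ≈ 0.638; return loss ≈ 3.91 dB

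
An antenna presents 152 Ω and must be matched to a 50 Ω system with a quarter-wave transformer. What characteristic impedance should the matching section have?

Z_qwt ≈ 87.2 Ω

Z_qwt = √(Z_0·R_L) = √(50 × 152) = √7600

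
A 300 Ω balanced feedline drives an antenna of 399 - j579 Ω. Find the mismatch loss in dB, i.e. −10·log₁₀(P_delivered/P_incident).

Γ = (99 − j579)/(699 − j579), |Γ| = 0.647
|Γ|² = 0.419, so P_del/P_inc = 1 − |Γ|² = 0.581
ML = −10·log₁₀(1 − |Γ|²)

mismatch loss ≈ 2.36 dB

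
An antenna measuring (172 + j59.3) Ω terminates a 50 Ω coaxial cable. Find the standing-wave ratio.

VSWR ≈ 3.88

Γ = (Z_L − Z_0)/(Z_L + Z_0) = (122 + j59.3)/(222 + j59.3)
|Γ| = 136/230 = 0.59
VSWR = (1 + |Γ|)/(1 − |Γ|) = 1.59/0.41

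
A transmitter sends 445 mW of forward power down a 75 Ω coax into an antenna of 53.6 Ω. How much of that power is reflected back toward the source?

Γ = (53.6 − 75)/(53.6 + 75) = -0.166
|Γ|² = 0.0277
P_refl = |Γ|²·P_inc = 12.3 mW, P_del = (1 − |Γ|²)·P_inc = 433 mW

P_reflected ≈ 12.3 mW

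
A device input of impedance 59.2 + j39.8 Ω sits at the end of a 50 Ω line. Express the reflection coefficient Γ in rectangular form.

Γ ≈ 0.192 + j0.295

Γ = (Z_L − Z_0)/(Z_L + Z_0) = (9.2 + j39.8)/(109.2 + j39.8)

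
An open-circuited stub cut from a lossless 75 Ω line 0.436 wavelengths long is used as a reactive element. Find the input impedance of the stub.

Z_in ≈ +j176 Ω

βl = 2π × 0.436 = 157°
tan(βl) = -0.425
For an open-circuited stub, Z_in = −jZ_0·cot(βl) = −jZ_0/tan(βl)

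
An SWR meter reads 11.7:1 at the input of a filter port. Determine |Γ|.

|Γ| ≈ 0.843

|Γ| = (S − 1)/(S + 1) = (11.7 − 1)/(11.7 + 1) = 10.7/12.7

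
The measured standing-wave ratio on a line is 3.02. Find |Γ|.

|Γ| = (S − 1)/(S + 1) = (3.02 − 1)/(3.02 + 1) = 2.02/4.02

|Γ| ≈ 0.502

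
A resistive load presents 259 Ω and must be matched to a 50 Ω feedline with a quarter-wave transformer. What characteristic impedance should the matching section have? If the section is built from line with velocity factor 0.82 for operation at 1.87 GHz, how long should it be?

Z_qwt ≈ 114 Ω; length ≈ 3.29 cm

Z_qwt = √(Z_0·R_L) = √(50 × 259) = √12950
λ = 0.82·c/f = 0.132 m, so l = λ/4 = 0.0329 m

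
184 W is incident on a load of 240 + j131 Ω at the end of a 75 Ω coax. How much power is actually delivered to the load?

|Γ| = |(165 + j131)/(315 + j131)| = 0.618
|Γ|² = 0.381
P_refl = |Γ|²·P_inc = 70.2 W, P_del = (1 − |Γ|²)·P_inc = 114 W

P_delivered ≈ 114 W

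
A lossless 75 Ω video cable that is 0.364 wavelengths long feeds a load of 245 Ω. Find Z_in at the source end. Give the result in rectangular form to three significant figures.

βl = 2π × 0.364 = 131°
tan(βl) = tan(131°) = -1.15
Z_in = Z_0·(Z_L + jZ_0·tanβl)/(Z_0 + jZ_L·tanβl)
     = 75·(245 − j86.2)/(75 − j281)

Z_in ≈ 37.7 + j55.2 Ω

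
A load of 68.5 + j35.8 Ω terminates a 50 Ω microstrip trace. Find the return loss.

RL ≈ 9.75 dB

Γ = (18.5 + j35.8)/(118.5 + j35.8), |Γ| = 0.326
RL = −20·log₁₀|Γ| = −20·log₁₀(0.326)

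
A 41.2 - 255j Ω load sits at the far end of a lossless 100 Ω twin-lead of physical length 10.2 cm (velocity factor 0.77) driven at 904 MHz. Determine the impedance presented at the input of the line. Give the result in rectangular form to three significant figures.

λ = v/f = 0.77·c / 904 MHz = 0.256 m
βl = 2π·l/λ = 2π × 0.399 = 144°
tan(βl) = tan(144°) = -0.735
Z_in = Z_0·(Z_L + jZ_0·tanβl)/(Z_0 + jZ_L·tanβl)
     = 100·(41.2 − j328)/(-87.3 − j30.3)

Z_in ≈ 74.3 + j350 Ω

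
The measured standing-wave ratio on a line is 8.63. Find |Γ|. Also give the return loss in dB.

|Γ| = (S − 1)/(S + 1) = (8.63 − 1)/(8.63 + 1) = 7.63/9.63
RL = −20·log₁₀|Γ| = −20·log₁₀(0.792)

|Γ| ≈ 0.792; return loss ≈ 2.02 dB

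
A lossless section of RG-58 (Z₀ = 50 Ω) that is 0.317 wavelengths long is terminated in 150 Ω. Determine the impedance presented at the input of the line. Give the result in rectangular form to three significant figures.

βl = 2π × 0.317 = 114°
tan(βl) = tan(114°) = -2.23
Z_in = Z_0·(Z_L + jZ_0·tanβl)/(Z_0 + jZ_L·tanβl)
     = 50·(150 − j112)/(50 − j335)

Z_in ≈ 19.6 + j19.5 Ω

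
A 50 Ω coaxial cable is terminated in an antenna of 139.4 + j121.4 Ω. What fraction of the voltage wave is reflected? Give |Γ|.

Γ = (Z_L − Z_0)/(Z_L + Z_0) = (89.4 + j121.4)/(189.4 + j121.4)
|Γ| = 151/225

|Γ| ≈ 0.67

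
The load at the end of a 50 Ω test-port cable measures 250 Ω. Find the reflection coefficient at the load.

Γ = (Z_L − Z_0)/(Z_L + Z_0) = (250 − 50)/(250 + 50) = 200/300

Γ = 0.667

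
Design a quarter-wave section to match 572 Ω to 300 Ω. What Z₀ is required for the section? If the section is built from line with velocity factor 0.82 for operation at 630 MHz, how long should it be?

Z_qwt ≈ 414 Ω; length ≈ 9.76 cm

Z_qwt = √(Z_0·R_L) = √(300 × 572) = √171600
λ = 0.82·c/f = 0.39 m, so l = λ/4 = 0.0976 m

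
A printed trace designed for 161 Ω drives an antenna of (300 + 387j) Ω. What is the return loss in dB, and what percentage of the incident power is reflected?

Γ = (139 + j387)/(461 + j387), |Γ| = 0.683
RL = −20·log₁₀(0.683) = 3.31 dB
P_refl/P_inc = |Γ|² = 0.467

RL ≈ 3.31 dB; 46.7% of incident power reflected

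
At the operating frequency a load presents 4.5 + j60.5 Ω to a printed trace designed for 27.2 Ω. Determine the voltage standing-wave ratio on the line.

VSWR ≈ 36.1

Γ = (Z_L − Z_0)/(Z_L + Z_0) = (-22.7 + j60.5)/(31.7 + j60.5)
|Γ| = 64.6/68.3 = 0.946
VSWR = (1 + |Γ|)/(1 − |Γ|) = 1.95/0.0539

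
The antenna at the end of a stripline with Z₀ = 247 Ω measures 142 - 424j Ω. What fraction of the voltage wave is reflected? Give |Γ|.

|Γ| ≈ 0.759

Γ = (Z_L − Z_0)/(Z_L + Z_0) = (-105 − j424)/(389 − j424)
|Γ| = 437/575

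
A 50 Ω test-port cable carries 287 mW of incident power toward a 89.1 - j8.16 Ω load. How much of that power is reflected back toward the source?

|Γ| = |(39.1 − j8.16)/(139.1 − j8.16)| = 0.287
|Γ|² = 0.0822
P_refl = |Γ|²·P_inc = 23.6 mW, P_del = (1 − |Γ|²)·P_inc = 263 mW

P_reflected ≈ 23.6 mW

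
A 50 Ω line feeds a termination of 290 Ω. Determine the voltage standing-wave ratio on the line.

For a purely resistive load, VSWR = R_L/Z_0 or Z_0/R_L (whichever > 1) = 290/50

VSWR ≈ 5.8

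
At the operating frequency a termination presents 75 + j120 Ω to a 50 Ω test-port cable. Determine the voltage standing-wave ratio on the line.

Γ = (Z_L − Z_0)/(Z_L + Z_0) = (25 + j120)/(125 + j120)
|Γ| = 123/173 = 0.707
VSWR = (1 + |Γ|)/(1 − |Γ|) = 1.71/0.293

VSWR ≈ 5.84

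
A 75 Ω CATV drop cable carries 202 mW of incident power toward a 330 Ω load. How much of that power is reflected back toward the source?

Γ = (330 − 75)/(330 + 75) = 0.63
|Γ|² = 0.396
P_refl = |Γ|²·P_inc = 80.1 mW, P_del = (1 − |Γ|²)·P_inc = 122 mW

P_reflected ≈ 80.1 mW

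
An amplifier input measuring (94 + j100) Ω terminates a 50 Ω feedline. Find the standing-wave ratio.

VSWR ≈ 4.31

Γ = (Z_L − Z_0)/(Z_L + Z_0) = (44 + j100)/(144 + j100)
|Γ| = 109/175 = 0.623
VSWR = (1 + |Γ|)/(1 − |Γ|) = 1.62/0.377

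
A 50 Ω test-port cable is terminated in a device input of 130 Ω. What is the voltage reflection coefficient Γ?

Γ = 0.444

Γ = (Z_L − Z_0)/(Z_L + Z_0) = (130 − 50)/(130 + 50) = 80/180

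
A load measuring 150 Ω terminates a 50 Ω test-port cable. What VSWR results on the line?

VSWR ≈ 3

For a purely resistive load, VSWR = R_L/Z_0 or Z_0/R_L (whichever > 1) = 150/50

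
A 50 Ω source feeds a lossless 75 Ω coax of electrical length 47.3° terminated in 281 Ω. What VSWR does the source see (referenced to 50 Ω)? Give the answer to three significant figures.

tan(βl) = 1.08
Z_in = Z_0·(Z_L + jZ_0·tanβl)/(Z_0 + jZ_L·tanβl) = 34.9 − j60.6 Ω
Γ_s = (Z_in − Z_s)/(Z_in + Z_s) = (-15.1 − j60.6)/(84.9 − j60.6), |Γ_s| = 0.598
VSWR = (1 + |Γ_s|)/(1 − |Γ_s|)

VSWR ≈ 3.98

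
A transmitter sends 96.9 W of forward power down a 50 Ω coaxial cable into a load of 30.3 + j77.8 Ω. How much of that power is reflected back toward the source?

|Γ| = |(-19.7 + j77.8)/(80.3 + j77.8)| = 0.718
|Γ|² = 0.515
P_refl = |Γ|²·P_inc = 49.9 W, P_del = (1 − |Γ|²)·P_inc = 47 W

P_reflected ≈ 49.9 W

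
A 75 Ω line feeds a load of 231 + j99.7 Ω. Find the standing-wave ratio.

VSWR ≈ 3.71

Γ = (Z_L − Z_0)/(Z_L + Z_0) = (156 + j99.7)/(306 + j99.7)
|Γ| = 185/322 = 0.575
VSWR = (1 + |Γ|)/(1 − |Γ|) = 1.58/0.425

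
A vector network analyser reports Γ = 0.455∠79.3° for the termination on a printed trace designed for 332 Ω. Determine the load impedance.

Z_L = Z_0·(1 + Γ)/(1 − Γ) = 332·(1.08 + j0.447)/(0.916 − j0.447)

Z_L ≈ 254 + j286 Ω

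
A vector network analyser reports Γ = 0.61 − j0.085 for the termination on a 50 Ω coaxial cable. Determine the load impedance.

Z_L = Z_0·(1 + Γ)/(1 − Γ) = 50·(1.61 − j0.085)/(0.39 + j0.085)

Z_L ≈ 195 − j53.4 Ω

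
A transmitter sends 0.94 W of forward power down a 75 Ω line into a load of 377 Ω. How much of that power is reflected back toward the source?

P_reflected ≈ 0.42 W

Γ = (377 − 75)/(377 + 75) = 0.668
|Γ|² = 0.446
P_refl = |Γ|²·P_inc = 0.42 W, P_del = (1 − |Γ|²)·P_inc = 0.52 W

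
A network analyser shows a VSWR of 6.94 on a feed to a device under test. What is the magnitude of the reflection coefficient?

|Γ| = (S − 1)/(S + 1) = (6.94 − 1)/(6.94 + 1) = 5.94/7.94

|Γ| ≈ 0.748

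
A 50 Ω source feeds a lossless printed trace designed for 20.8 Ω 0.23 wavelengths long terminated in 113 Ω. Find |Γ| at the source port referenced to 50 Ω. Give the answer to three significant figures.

βl = 2π × 0.23 = 82.8°
tan(βl) = 7.92
Z_in = Z_0·(Z_L + jZ_0·tanβl)/(Z_0 + jZ_L·tanβl) = 3.89 − j2.54 Ω
Γ_s = (Z_in − Z_s)/(Z_in + Z_s) = (-46.1 − j2.54)/(53.9 − j2.54), |Γ_s| = 0.856

|Γ| ≈ 0.856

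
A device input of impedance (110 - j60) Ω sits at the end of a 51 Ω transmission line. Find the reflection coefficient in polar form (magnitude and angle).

Γ = (Z_L − Z_0)/(Z_L + Z_0) = (59 − j60)/(161 − j60)
|Γ| = 84.1/172 = 0.49

Γ ≈ 0.49 ∠ -25°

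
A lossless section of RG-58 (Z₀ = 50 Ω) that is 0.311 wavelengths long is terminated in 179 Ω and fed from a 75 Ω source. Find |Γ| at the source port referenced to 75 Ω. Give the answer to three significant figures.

|Γ| ≈ 0.665

βl = 2π × 0.311 = 112°
tan(βl) = -2.48
Z_in = Z_0·(Z_L + jZ_0·tanβl)/(Z_0 + jZ_L·tanβl) = 16 + j18.4 Ω
Γ_s = (Z_in − Z_s)/(Z_in + Z_s) = (-59 + j18.4)/(91 + j18.4), |Γ_s| = 0.665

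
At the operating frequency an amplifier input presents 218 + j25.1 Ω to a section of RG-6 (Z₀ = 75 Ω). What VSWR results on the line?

VSWR ≈ 2.95

Γ = (Z_L − Z_0)/(Z_L + Z_0) = (143 + j25.1)/(293 + j25.1)
|Γ| = 145/294 = 0.494
VSWR = (1 + |Γ|)/(1 − |Γ|) = 1.49/0.506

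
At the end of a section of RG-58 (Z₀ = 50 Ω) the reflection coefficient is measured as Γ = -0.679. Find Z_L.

Z_L ≈ 9.56 Ω

Z_L = Z_0·(1 + Γ)/(1 − Γ) = 50·(0.321)/(1.68)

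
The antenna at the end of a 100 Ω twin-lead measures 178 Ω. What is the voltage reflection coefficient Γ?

Γ = 0.281

Γ = (Z_L − Z_0)/(Z_L + Z_0) = (178 − 100)/(178 + 100) = 78/278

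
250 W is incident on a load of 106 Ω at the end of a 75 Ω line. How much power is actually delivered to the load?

P_delivered ≈ 243 W

Γ = (106 − 75)/(106 + 75) = 0.171
|Γ|² = 0.0293
P_refl = |Γ|²·P_inc = 7.33 W, P_del = (1 − |Γ|²)·P_inc = 243 W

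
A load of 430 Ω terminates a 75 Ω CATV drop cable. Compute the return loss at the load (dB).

Γ = (430 − 75)/(430 + 75) = 0.703
RL = −20·log₁₀|Γ| = −20·log₁₀(0.703)

RL ≈ 3.06 dB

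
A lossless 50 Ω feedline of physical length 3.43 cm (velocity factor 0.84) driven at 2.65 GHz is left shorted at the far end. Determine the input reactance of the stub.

λ = v/f = 0.84·c / 2.65 GHz = 0.0951 m
βl = 2π·l/λ = 2π × 0.361 = 130°
tan(βl) = -1.2
For a shorted stub, Z_in = jZ_0·tan(βl)

X_in ≈ -59.9 Ω (capacitive)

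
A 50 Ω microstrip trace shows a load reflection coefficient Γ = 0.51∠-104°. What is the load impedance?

Z_L = Z_0·(1 + Γ)/(1 − Γ) = 50·(0.877 − j0.495)/(1.12 + j0.495)

Z_L ≈ 24.6 − j32.8 Ω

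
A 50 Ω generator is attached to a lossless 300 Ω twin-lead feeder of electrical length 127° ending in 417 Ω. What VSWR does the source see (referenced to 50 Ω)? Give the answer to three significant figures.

VSWR ≈ 5.79

tan(βl) = -1.33
Z_in = Z_0·(Z_L + jZ_0·tanβl)/(Z_0 + jZ_L·tanβl) = 262 + j84.3 Ω
Γ_s = (Z_in − Z_s)/(Z_in + Z_s) = (212 + j84.3)/(312 + j84.3), |Γ_s| = 0.706
VSWR = (1 + |Γ_s|)/(1 − |Γ_s|)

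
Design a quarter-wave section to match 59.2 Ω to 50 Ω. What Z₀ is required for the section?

Z_qwt ≈ 54.4 Ω

Z_qwt = √(Z_0·R_L) = √(50 × 59.2) = √2960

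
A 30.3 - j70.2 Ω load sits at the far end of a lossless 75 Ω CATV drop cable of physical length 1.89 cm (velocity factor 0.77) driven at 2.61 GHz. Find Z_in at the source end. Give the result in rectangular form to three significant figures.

λ = v/f = 0.77·c / 2.61 GHz = 0.0885 m
βl = 2π·l/λ = 2π × 0.214 = 76.9°
tan(βl) = tan(76.9°) = 4.29
Z_in = Z_0·(Z_L + jZ_0·tanβl)/(Z_0 + jZ_L·tanβl)
     = 75·(30.3 + j251)/(376 + j130)

Z_in ≈ 20.9 + j42.9 Ω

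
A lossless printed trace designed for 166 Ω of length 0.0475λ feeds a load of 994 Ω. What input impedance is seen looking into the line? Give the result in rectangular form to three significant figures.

βl = 2π × 0.0475 = 17.1°
tan(βl) = tan(17.1°) = 0.308
Z_in = Z_0·(Z_L + jZ_0·tanβl)/(Z_0 + jZ_L·tanβl)
     = 166·(994 + j51.1)/(166 + j306)

Z_in ≈ 248 − j405 Ω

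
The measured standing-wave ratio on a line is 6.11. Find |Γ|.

|Γ| ≈ 0.719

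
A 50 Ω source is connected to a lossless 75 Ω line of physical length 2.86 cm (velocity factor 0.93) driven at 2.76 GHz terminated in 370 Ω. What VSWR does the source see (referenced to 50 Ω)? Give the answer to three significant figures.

VSWR ≈ 3.47

λ = v/f = 0.93·c / 2.76 GHz = 0.101 m
βl = 2π·l/λ = 2π × 0.283 = 102°
tan(βl) = -4.76
Z_in = Z_0·(Z_L + jZ_0·tanβl)/(Z_0 + jZ_L·tanβl) = 15.8 + j15.1 Ω
Γ_s = (Z_in − Z_s)/(Z_in + Z_s) = (-34.2 + j15.1)/(65.8 + j15.1), |Γ_s| = 0.553
VSWR = (1 + |Γ_s|)/(1 − |Γ_s|)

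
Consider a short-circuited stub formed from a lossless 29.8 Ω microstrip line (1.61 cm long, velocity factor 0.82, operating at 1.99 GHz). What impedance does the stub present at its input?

λ = v/f = 0.82·c / 1.99 GHz = 0.124 m
βl = 2π·l/λ = 2π × 0.13 = 46.9°
tan(βl) = 1.07
For a short-circuited stub, Z_in = jZ_0·tan(βl)

Z_in ≈ +j31.8 Ω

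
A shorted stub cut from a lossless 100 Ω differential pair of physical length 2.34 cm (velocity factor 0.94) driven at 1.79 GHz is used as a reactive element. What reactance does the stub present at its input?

X_in ≈ 135 Ω (inductive)

λ = v/f = 0.94·c / 1.79 GHz = 0.158 m
βl = 2π·l/λ = 2π × 0.149 = 53.5°
tan(βl) = 1.35
For a shorted stub, Z_in = jZ_0·tan(βl)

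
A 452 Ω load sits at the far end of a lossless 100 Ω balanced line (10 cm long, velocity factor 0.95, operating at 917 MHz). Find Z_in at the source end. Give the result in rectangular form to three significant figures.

Z_in ≈ 27 + j45.5 Ω

λ = v/f = 0.95·c / 917 MHz = 0.311 m
βl = 2π·l/λ = 2π × 0.322 = 116°
tan(βl) = tan(116°) = -2.07
Z_in = Z_0·(Z_L + jZ_0·tanβl)/(Z_0 + jZ_L·tanβl)
     = 100·(452 − j207)/(100 − j934)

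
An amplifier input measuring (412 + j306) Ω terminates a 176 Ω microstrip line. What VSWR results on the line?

VSWR ≈ 3.8

Γ = (Z_L − Z_0)/(Z_L + Z_0) = (236 + j306)/(588 + j306)
|Γ| = 386/663 = 0.583
VSWR = (1 + |Γ|)/(1 − |Γ|) = 1.58/0.417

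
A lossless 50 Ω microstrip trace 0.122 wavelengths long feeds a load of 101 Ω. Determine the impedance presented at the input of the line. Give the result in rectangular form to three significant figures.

βl = 2π × 0.122 = 43.9°
tan(βl) = tan(43.9°) = 0.963
Z_in = Z_0·(Z_L + jZ_0·tanβl)/(Z_0 + jZ_L·tanβl)
     = 50·(101 + j48.1)/(50 + j97.3)

Z_in ≈ 40.7 − j31 Ω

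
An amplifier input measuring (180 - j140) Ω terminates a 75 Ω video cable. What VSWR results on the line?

VSWR ≈ 4.02

Γ = (Z_L − Z_0)/(Z_L + Z_0) = (105 − j140)/(255 − j140)
|Γ| = 175/291 = 0.602
VSWR = (1 + |Γ|)/(1 − |Γ|) = 1.6/0.398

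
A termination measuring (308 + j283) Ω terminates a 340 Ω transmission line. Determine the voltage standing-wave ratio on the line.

Γ = (Z_L − Z_0)/(Z_L + Z_0) = (-32 + j283)/(648 + j283)
|Γ| = 285/707 = 0.403
VSWR = (1 + |Γ|)/(1 − |Γ|) = 1.4/0.597

VSWR ≈ 2.35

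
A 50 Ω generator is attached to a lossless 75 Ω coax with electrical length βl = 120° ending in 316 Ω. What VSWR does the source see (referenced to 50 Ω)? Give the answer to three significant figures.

tan(βl) = -1.73
Z_in = Z_0·(Z_L + jZ_0·tanβl)/(Z_0 + jZ_L·tanβl) = 23.3 + j40.1 Ω
Γ_s = (Z_in − Z_s)/(Z_in + Z_s) = (-26.7 + j40.1)/(73.3 + j40.1), |Γ_s| = 0.577
VSWR = (1 + |Γ_s|)/(1 − |Γ_s|)

VSWR ≈ 3.72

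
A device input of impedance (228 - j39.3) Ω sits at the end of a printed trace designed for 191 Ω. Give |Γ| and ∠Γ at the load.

Γ = (Z_L − Z_0)/(Z_L + Z_0) = (37 − j39.3)/(419 − j39.3)
|Γ| = 54/421 = 0.128

Γ ≈ 0.128 ∠ -41.4°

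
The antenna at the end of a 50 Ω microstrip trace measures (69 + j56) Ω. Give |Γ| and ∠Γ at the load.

Γ ≈ 0.45 ∠ 46.1°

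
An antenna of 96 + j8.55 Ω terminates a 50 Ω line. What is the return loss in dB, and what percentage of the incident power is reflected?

Γ = (46 + j8.55)/(146 + j8.55), |Γ| = 0.32
RL = −20·log₁₀(0.32) = 9.9 dB
P_refl/P_inc = |Γ|² = 0.102

RL ≈ 9.9 dB; 10.2% of incident power reflected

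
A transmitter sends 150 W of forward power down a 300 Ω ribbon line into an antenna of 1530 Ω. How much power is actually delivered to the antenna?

P_delivered ≈ 82.2 W

Γ = (1530 − 300)/(1530 + 300) = 0.672
|Γ|² = 0.452
P_refl = |Γ|²·P_inc = 67.8 W, P_del = (1 − |Γ|²)·P_inc = 82.2 W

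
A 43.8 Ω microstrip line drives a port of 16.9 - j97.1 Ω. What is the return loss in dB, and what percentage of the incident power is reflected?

RL ≈ 1.11 dB; 77.4% of incident power reflected

Γ = (-26.9 − j97.1)/(60.7 − j97.1), |Γ| = 0.88
RL = −20·log₁₀(0.88) = 1.11 dB
P_refl/P_inc = |Γ|² = 0.774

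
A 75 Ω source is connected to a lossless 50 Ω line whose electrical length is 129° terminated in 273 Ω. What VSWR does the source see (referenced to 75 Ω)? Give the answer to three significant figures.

tan(βl) = -1.23
Z_in = Z_0·(Z_L + jZ_0·tanβl)/(Z_0 + jZ_L·tanβl) = 14.8 + j38.3 Ω
Γ_s = (Z_in − Z_s)/(Z_in + Z_s) = (-60.2 + j38.3)/(89.8 + j38.3), |Γ_s| = 0.73
VSWR = (1 + |Γ_s|)/(1 − |Γ_s|)

VSWR ≈ 6.41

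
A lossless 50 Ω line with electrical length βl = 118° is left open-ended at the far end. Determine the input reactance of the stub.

X_in ≈ 26.6 Ω (inductive)

tan(βl) = -1.88
For an open-ended stub, Z_in = −jZ_0·cot(βl) = −jZ_0/tan(βl)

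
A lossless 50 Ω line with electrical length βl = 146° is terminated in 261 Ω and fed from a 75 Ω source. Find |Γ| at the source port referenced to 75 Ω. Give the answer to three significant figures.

|Γ| ≈ 0.659

tan(βl) = -0.675
Z_in = Z_0·(Z_L + jZ_0·tanβl)/(Z_0 + jZ_L·tanβl) = 28.3 + j66.1 Ω
Γ_s = (Z_in − Z_s)/(Z_in + Z_s) = (-46.7 + j66.1)/(103 + j66.1), |Γ_s| = 0.659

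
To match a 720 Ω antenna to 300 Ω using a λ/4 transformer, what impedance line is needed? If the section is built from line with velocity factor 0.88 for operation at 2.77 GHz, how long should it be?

Z_qwt ≈ 465 Ω; length ≈ 2.38 cm

Z_qwt = √(Z_0·R_L) = √(300 × 720) = √216000
λ = 0.88·c/f = 0.0953 m, so l = λ/4 = 0.0238 m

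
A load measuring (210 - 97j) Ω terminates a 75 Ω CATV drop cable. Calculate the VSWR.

VSWR ≈ 3.47

Γ = (Z_L − Z_0)/(Z_L + Z_0) = (135 − j97)/(285 − j97)
|Γ| = 166/301 = 0.552
VSWR = (1 + |Γ|)/(1 − |Γ|) = 1.55/0.448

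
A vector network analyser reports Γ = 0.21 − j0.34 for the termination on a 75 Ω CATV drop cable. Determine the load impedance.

Z_L ≈ 85.2 − j68.9 Ω

Z_L = Z_0·(1 + Γ)/(1 − Γ) = 75·(1.21 − j0.34)/(0.79 + j0.34)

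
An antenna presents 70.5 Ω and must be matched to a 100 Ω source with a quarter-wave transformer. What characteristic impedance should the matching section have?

Z_qwt = √(Z_0·R_L) = √(100 × 70.5) = √7050

Z_qwt ≈ 84 Ω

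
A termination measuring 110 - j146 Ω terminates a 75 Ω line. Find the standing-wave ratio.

Γ = (Z_L − Z_0)/(Z_L + Z_0) = (35 − j146)/(185 − j146)
|Γ| = 150/236 = 0.637
VSWR = (1 + |Γ|)/(1 − |Γ|) = 1.64/0.363

VSWR ≈ 4.51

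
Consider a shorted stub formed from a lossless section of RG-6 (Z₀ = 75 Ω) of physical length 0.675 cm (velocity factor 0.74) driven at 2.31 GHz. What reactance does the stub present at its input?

X_in ≈ 35.4 Ω (inductive)

λ = v/f = 0.74·c / 2.31 GHz = 0.0961 m
βl = 2π·l/λ = 2π × 0.0702 = 25.3°
tan(βl) = 0.472
For a shorted stub, Z_in = jZ_0·tan(βl)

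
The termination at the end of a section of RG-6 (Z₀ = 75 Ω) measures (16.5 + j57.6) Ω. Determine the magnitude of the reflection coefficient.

|Γ| ≈ 0.759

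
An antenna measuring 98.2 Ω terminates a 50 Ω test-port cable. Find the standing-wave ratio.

Γ = (98.2 − 50)/(98.2 + 50) = 0.325
VSWR = (1 + 0.325)/(1 − 0.325)

VSWR ≈ 1.96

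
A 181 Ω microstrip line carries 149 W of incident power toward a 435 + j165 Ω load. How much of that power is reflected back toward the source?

|Γ| = |(254 + j165)/(616 + j165)| = 0.475
|Γ|² = 0.226
P_refl = |Γ|²·P_inc = 33.6 W, P_del = (1 − |Γ|²)·P_inc = 115 W

P_reflected ≈ 33.6 W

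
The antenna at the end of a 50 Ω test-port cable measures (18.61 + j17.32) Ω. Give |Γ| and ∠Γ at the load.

Γ = (Z_L − Z_0)/(Z_L + Z_0) = (-31.39 + j17.32)/(68.61 + j17.32)
|Γ| = 35.9/70.8 = 0.507

Γ ≈ 0.507 ∠ 137°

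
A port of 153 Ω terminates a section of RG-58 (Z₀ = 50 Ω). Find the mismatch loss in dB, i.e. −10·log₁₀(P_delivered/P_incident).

Γ = (153 − 50)/(153 + 50) = 0.507
|Γ|² = 0.257, so P_del/P_inc = 1 − |Γ|² = 0.743
ML = −10·log₁₀(1 − |Γ|²)

mismatch loss ≈ 1.29 dB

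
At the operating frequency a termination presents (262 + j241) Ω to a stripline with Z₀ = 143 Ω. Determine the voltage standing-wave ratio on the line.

VSWR ≈ 3.65

Γ = (Z_L − Z_0)/(Z_L + Z_0) = (119 + j241)/(405 + j241)
|Γ| = 269/471 = 0.57
VSWR = (1 + |Γ|)/(1 − |Γ|) = 1.57/0.43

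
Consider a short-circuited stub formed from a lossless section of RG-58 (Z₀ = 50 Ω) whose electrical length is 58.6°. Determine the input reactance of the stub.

tan(βl) = 1.64
For a short-circuited stub, Z_in = jZ_0·tan(βl)

X_in ≈ 81.9 Ω (inductive)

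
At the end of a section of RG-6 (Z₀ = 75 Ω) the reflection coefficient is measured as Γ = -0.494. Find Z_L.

Z_L ≈ 25.4 Ω

Z_L = Z_0·(1 + Γ)/(1 − Γ) = 75·(0.506)/(1.49)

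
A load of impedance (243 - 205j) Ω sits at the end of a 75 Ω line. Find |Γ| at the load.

|Γ| ≈ 0.701

Γ = (Z_L − Z_0)/(Z_L + Z_0) = (168 − j205)/(318 − j205)
|Γ| = 265/378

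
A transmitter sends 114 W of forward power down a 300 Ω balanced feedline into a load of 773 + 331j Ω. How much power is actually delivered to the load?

|Γ| = |(473 + j331)/(1073 + j331)| = 0.514
|Γ|² = 0.264
P_refl = |Γ|²·P_inc = 30.1 W, P_del = (1 − |Γ|²)·P_inc = 83.9 W

P_delivered ≈ 83.9 W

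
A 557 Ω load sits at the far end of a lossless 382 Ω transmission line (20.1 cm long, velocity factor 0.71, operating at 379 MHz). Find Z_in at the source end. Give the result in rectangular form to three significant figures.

λ = v/f = 0.71·c / 379 MHz = 0.562 m
βl = 2π·l/λ = 2π × 0.358 = 129°
tan(βl) = tan(129°) = -1.25
Z_in = Z_0·(Z_L + jZ_0·tanβl)/(Z_0 + jZ_L·tanβl)
     = 382·(557 − j476)/(382 − j694)

Z_in ≈ 331 + j125 Ω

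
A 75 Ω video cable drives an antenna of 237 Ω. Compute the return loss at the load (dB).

RL ≈ 5.69 dB

Γ = (237 − 75)/(237 + 75) = 0.519
RL = −20·log₁₀|Γ| = −20·log₁₀(0.519)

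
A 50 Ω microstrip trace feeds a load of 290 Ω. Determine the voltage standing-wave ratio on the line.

For a purely resistive load, VSWR = R_L/Z_0 or Z_0/R_L (whichever > 1) = 290/50

VSWR ≈ 5.8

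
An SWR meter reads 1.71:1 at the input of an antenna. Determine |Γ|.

|Γ| = (S − 1)/(S + 1) = (1.71 − 1)/(1.71 + 1) = 0.71/2.71

|Γ| ≈ 0.262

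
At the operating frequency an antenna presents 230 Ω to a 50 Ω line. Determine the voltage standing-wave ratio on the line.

VSWR ≈ 4.6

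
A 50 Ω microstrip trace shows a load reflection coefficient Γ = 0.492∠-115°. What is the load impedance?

Z_L = Z_0·(1 + Γ)/(1 − Γ) = 50·(0.792 − j0.446)/(1.21 + j0.446)

Z_L ≈ 22.9 − j26.9 Ω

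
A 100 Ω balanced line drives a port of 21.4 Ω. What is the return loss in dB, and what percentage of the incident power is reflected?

Γ = (21.4 − 100)/(21.4 + 100) = -0.647
RL = −20·log₁₀(0.647) = 3.78 dB
P_refl/P_inc = |Γ|² = 0.419

RL ≈ 3.78 dB; 41.9% of incident power reflected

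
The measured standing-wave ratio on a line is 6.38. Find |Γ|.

|Γ| ≈ 0.729

|Γ| = (S − 1)/(S + 1) = (6.38 − 1)/(6.38 + 1) = 5.38/7.38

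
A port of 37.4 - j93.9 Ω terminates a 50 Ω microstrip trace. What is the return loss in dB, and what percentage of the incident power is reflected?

RL ≈ 2.63 dB; 54.5% of incident power reflected

Γ = (-12.6 − j93.9)/(87.4 − j93.9), |Γ| = 0.739
RL = −20·log₁₀(0.739) = 2.63 dB
P_refl/P_inc = |Γ|² = 0.545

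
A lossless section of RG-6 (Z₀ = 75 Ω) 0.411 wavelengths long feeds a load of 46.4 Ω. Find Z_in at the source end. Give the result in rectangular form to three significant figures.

βl = 2π × 0.411 = 148°
tan(βl) = tan(148°) = -0.626
Z_in = Z_0·(Z_L + jZ_0·tanβl)/(Z_0 + jZ_L·tanβl)
     = 75·(46.4 − j46.9)/(75 − j29)

Z_in ≈ 56.2 − j25.2 Ω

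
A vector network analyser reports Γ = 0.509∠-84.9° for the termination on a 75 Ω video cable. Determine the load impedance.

Z_L = Z_0·(1 + Γ)/(1 − Γ) = 75·(1.05 − j0.507)/(0.955 + j0.507)

Z_L ≈ 47.6 − j65.1 Ω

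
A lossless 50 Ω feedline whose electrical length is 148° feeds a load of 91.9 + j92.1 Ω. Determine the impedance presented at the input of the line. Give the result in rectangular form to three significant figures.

tan(βl) = tan(148°) = -0.625
Z_in = Z_0·(Z_L + jZ_0·tanβl)/(Z_0 + jZ_L·tanβl)
     = 50·(91.9 + j60.9)/(108 − j57.4)

Z_in ≈ 21.5 + j39.8 Ω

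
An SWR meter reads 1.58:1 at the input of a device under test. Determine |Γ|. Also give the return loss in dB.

|Γ| ≈ 0.225; return loss ≈ 13 dB

|Γ| = (S − 1)/(S + 1) = (1.58 − 1)/(1.58 + 1) = 0.58/2.58
RL = −20·log₁₀|Γ| = −20·log₁₀(0.225)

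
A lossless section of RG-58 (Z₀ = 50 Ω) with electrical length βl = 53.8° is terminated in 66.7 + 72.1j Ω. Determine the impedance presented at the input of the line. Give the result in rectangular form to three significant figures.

Z_in ≈ 44.8 − j60.5 Ω

tan(βl) = tan(53.8°) = 1.37
Z_in = Z_0·(Z_L + jZ_0·tanβl)/(Z_0 + jZ_L·tanβl)
     = 50·(66.7 + j140)/(-48.5 + j91.1)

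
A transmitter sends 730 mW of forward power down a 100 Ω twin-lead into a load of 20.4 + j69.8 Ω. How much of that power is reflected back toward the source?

P_reflected ≈ 422 mW

|Γ| = |(-79.6 + j69.8)/(120.4 + j69.8)| = 0.761
|Γ|² = 0.579
P_refl = |Γ|²·P_inc = 422 mW, P_del = (1 − |Γ|²)·P_inc = 308 mW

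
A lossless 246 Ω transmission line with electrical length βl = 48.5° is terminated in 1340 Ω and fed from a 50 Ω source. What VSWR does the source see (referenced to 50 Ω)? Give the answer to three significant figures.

tan(βl) = 1.13
Z_in = Z_0·(Z_L + jZ_0·tanβl)/(Z_0 + jZ_L·tanβl) = 78.4 − j205 Ω
Γ_s = (Z_in − Z_s)/(Z_in + Z_s) = (28.4 − j205)/(128 − j205), |Γ_s| = 0.855
VSWR = (1 + |Γ_s|)/(1 − |Γ_s|)

VSWR ≈ 12.8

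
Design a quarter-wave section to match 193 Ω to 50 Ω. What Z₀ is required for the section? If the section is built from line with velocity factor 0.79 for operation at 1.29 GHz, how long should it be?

Z_qwt ≈ 98.2 Ω; length ≈ 4.59 cm

Z_qwt = √(Z_0·R_L) = √(50 × 193) = √9650
λ = 0.79·c/f = 0.184 m, so l = λ/4 = 0.0459 m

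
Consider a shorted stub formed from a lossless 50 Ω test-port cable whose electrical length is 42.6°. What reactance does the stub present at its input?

X_in ≈ 46 Ω (inductive)

tan(βl) = 0.92
For a shorted stub, Z_in = jZ_0·tan(βl)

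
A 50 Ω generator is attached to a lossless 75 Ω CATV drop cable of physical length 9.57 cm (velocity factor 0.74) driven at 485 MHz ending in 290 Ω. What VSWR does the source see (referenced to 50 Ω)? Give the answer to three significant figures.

λ = v/f = 0.74·c / 485 MHz = 0.458 m
βl = 2π·l/λ = 2π × 0.209 = 75.3°
tan(βl) = 3.8
Z_in = Z_0·(Z_L + jZ_0·tanβl)/(Z_0 + jZ_L·tanβl) = 20.6 − j18.3 Ω
Γ_s = (Z_in − Z_s)/(Z_in + Z_s) = (-29.4 − j18.3)/(70.6 − j18.3), |Γ_s| = 0.474
VSWR = (1 + |Γ_s|)/(1 − |Γ_s|)

VSWR ≈ 2.8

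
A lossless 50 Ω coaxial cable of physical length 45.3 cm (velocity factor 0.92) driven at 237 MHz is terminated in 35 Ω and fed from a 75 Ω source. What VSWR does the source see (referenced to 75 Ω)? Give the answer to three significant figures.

λ = v/f = 0.92·c / 237 MHz = 1.16 m
βl = 2π·l/λ = 2π × 0.389 = 140°
tan(βl) = -0.838
Z_in = Z_0·(Z_L + jZ_0·tanβl)/(Z_0 + jZ_L·tanβl) = 44.3 − j15.9 Ω
Γ_s = (Z_in − Z_s)/(Z_in + Z_s) = (-30.7 − j15.9)/(119 − j15.9), |Γ_s| = 0.287
VSWR = (1 + |Γ_s|)/(1 − |Γ_s|)

VSWR ≈ 1.81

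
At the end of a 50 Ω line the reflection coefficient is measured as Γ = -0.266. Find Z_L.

Z_L = Z_0·(1 + Γ)/(1 − Γ) = 50·(0.734)/(1.27)

Z_L ≈ 29 Ω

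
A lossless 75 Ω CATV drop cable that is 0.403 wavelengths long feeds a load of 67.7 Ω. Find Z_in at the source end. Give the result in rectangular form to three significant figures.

Z_in ≈ 72.1 − j6.94 Ω

βl = 2π × 0.403 = 145°
tan(βl) = tan(145°) = -0.698
Z_in = Z_0·(Z_L + jZ_0·tanβl)/(Z_0 + jZ_L·tanβl)
     = 75·(67.7 − j52.4)/(75 − j47.3)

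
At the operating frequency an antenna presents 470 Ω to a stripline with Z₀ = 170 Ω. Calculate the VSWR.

For a purely resistive load, VSWR = R_L/Z_0 or Z_0/R_L (whichever > 1) = 470/170

VSWR ≈ 2.76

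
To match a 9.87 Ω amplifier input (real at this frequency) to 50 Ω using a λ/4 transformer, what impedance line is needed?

Z_qwt ≈ 22.2 Ω

Z_qwt = √(Z_0·R_L) = √(50 × 9.87) = √493.5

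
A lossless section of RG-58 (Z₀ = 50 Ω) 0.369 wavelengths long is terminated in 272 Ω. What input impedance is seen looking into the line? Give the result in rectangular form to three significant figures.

Z_in ≈ 16.6 + j43.5 Ω

βl = 2π × 0.369 = 133°
tan(βl) = tan(133°) = -1.08
Z_in = Z_0·(Z_L + jZ_0·tanβl)/(Z_0 + jZ_L·tanβl)
     = 50·(272 − j53.9)/(50 − j293)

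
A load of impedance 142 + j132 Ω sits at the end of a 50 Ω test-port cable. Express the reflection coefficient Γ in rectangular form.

Γ = (Z_L − Z_0)/(Z_L + Z_0) = (92 + j132)/(192 + j132)

Γ ≈ 0.646 + j0.243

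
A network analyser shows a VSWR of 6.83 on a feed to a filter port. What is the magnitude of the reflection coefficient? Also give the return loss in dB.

|Γ| = (S − 1)/(S + 1) = (6.83 − 1)/(6.83 + 1) = 5.83/7.83
RL = −20·log₁₀|Γ| = −20·log₁₀(0.745)

|Γ| ≈ 0.745; return loss ≈ 2.56 dB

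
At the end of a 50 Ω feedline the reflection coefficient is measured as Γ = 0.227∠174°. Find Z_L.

Z_L = Z_0·(1 + Γ)/(1 − Γ) = 50·(0.774 + j0.0237)/(1.23 − j0.0237)

Z_L ≈ 31.6 + j1.58 Ω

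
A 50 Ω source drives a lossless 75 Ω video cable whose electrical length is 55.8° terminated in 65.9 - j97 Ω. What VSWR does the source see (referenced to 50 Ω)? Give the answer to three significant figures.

tan(βl) = 1.47
Z_in = Z_0·(Z_L + jZ_0·tanβl)/(Z_0 + jZ_L·tanβl) = 20.7 − j4.6 Ω
Γ_s = (Z_in − Z_s)/(Z_in + Z_s) = (-29.3 − j4.6)/(70.7 − j4.6), |Γ_s| = 0.42
VSWR = (1 + |Γ_s|)/(1 − |Γ_s|)

VSWR ≈ 2.45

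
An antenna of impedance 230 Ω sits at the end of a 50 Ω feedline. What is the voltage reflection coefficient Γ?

Γ = 0.643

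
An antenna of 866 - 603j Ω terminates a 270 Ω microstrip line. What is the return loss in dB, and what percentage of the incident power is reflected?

Γ = (596 − j603)/(1136 − j603), |Γ| = 0.659
RL = −20·log₁₀(0.659) = 3.62 dB
P_refl/P_inc = |Γ|² = 0.435

RL ≈ 3.62 dB; 43.5% of incident power reflected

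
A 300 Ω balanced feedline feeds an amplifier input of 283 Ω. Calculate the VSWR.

VSWR ≈ 1.06

Γ = (283 − 300)/(283 + 300) = -0.0292
VSWR = (1 + 0.0292)/(1 − 0.0292)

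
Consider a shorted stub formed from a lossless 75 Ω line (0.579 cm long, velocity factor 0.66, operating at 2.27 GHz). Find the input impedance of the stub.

Z_in ≈ +j33.2 Ω

λ = v/f = 0.66·c / 2.27 GHz = 0.0872 m
βl = 2π·l/λ = 2π × 0.0664 = 23.9°
tan(βl) = 0.443
For a shorted stub, Z_in = jZ_0·tan(βl)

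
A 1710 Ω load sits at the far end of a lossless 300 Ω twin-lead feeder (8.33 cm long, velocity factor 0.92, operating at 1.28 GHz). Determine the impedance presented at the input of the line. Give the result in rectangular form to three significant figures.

Z_in ≈ 118 + j322 Ω

λ = v/f = 0.92·c / 1.28 GHz = 0.216 m
βl = 2π·l/λ = 2π × 0.386 = 139°
tan(βl) = tan(139°) = -0.867
Z_in = Z_0·(Z_L + jZ_0·tanβl)/(Z_0 + jZ_L·tanβl)
     = 300·(1710 − j260)/(300 − j1480)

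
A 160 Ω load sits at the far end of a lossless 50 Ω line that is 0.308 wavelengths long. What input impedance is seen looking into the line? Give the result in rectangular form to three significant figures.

Z_in ≈ 17.6 + j17 Ω

βl = 2π × 0.308 = 111°
tan(βl) = tan(111°) = -2.62
Z_in = Z_0·(Z_L + jZ_0·tanβl)/(Z_0 + jZ_L·tanβl)
     = 50·(160 − j131)/(50 − j419)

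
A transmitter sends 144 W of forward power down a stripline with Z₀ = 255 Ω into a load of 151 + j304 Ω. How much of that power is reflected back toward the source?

P_reflected ≈ 57.8 W

|Γ| = |(-104 + j304)/(406 + j304)| = 0.633
|Γ|² = 0.401
P_refl = |Γ|²·P_inc = 57.8 W, P_del = (1 − |Γ|²)·P_inc = 86.2 W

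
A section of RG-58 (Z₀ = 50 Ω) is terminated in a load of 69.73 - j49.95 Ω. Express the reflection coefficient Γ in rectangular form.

Γ ≈ 0.289 − j0.297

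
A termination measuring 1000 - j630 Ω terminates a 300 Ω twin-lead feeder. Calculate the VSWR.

Γ = (Z_L − Z_0)/(Z_L + Z_0) = (700 − j630)/(1300 − j630)
|Γ| = 942/1440 = 0.652
VSWR = (1 + |Γ|)/(1 − |Γ|) = 1.65/0.348

VSWR ≈ 4.75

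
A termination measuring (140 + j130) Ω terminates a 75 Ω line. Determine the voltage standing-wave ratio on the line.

VSWR ≈ 3.74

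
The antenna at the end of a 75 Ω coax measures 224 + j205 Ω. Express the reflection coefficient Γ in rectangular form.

Γ ≈ 0.659 + j0.234

Γ = (Z_L − Z_0)/(Z_L + Z_0) = (149 + j205)/(299 + j205)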